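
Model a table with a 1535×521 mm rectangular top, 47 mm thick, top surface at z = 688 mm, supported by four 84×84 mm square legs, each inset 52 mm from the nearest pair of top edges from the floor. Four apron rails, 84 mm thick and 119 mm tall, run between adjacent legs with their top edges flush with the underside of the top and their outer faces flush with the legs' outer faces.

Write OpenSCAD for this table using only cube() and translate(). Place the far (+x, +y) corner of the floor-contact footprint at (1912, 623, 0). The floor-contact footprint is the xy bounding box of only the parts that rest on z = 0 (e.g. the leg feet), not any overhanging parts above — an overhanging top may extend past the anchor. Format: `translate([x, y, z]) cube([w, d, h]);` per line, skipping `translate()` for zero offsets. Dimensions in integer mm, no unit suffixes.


translate([429, 154, 641]) cube([1535, 521, 47]);
translate([481, 206, 0]) cube([84, 84, 641]);
translate([1828, 206, 0]) cube([84, 84, 641]);
translate([481, 539, 0]) cube([84, 84, 641]);
translate([1828, 539, 0]) cube([84, 84, 641]);
translate([565, 206, 522]) cube([1263, 84, 119]);
translate([565, 539, 522]) cube([1263, 84, 119]);
translate([481, 290, 522]) cube([84, 249, 119]);
translate([1828, 290, 522]) cube([84, 249, 119]);


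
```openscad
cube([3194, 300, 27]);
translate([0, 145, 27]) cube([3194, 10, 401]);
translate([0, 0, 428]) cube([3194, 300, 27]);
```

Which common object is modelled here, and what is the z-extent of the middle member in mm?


An I-beam. The web height is 401 mm.

Two wide flanges with a thin centred web — an I-beam. Overall 455 mm minus two 27 mm flanges gives a web of 455 − 2·27 = 401 mm.


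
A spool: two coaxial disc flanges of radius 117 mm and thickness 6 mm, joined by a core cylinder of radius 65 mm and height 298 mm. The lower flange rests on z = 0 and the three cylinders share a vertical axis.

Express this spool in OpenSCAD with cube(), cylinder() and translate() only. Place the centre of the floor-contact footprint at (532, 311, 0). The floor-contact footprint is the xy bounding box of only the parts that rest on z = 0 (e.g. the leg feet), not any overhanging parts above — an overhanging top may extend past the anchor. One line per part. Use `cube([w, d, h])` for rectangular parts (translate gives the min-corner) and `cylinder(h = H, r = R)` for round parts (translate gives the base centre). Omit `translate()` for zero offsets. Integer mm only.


translate([532, 311, 0]) cylinder(h = 6, r = 117);
translate([532, 311, 6]) cylinder(h = 298, r = 65);
translate([532, 311, 304]) cylinder(h = 6, r = 117);


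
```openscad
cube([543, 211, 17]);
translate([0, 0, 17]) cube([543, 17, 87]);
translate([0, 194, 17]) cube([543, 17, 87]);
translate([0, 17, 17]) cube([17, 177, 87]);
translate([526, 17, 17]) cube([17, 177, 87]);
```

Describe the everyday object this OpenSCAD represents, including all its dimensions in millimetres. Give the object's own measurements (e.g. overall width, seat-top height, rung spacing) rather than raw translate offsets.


An open-topped rectangular box: outside dimensions 543×211×104 mm, with a uniform wall and base thickness of 17 mm. The base is a full 543×211 slab on the floor; four walls sit on top of the base. The front and back walls (the −y and +y sides) span the full width; the two side walls fit between them.


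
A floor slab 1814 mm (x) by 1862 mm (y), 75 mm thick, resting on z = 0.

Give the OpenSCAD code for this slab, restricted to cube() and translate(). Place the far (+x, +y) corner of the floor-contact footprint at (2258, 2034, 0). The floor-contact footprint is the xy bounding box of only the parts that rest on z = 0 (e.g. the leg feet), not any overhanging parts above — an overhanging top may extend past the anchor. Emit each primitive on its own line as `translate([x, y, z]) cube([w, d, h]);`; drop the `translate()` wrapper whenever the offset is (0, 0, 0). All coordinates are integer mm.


translate([444, 172, 0]) cube([1814, 1862, 75]);


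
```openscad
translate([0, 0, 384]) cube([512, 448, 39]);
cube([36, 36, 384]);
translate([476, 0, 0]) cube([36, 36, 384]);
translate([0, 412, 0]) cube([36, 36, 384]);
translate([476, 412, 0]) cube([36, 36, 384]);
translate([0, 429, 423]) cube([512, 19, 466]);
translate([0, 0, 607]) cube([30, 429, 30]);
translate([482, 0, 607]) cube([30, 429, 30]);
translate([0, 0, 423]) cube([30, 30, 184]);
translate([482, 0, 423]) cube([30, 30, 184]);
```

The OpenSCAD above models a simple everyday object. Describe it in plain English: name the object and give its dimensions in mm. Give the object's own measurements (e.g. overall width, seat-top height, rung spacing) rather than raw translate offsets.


A chair. The seat is a 512×448×39 mm slab with its top at z = 423 mm, on four 36×36 mm corner legs (flush with the seat edges, standing on z = 0). A flat backrest 19 mm thick, 466 mm tall, spans the full seat width and rises from the seat top along its +y edge, rear face flush with the rear of the seat. Two armrests of 30×30 mm section run along each side from the seat's front edge to the front of the backrest, top faces 214 mm above the seat top and outer faces flush with the seat's x-edges; a 30×30 mm post under the front of each armrest stands on the seat at the front corner.


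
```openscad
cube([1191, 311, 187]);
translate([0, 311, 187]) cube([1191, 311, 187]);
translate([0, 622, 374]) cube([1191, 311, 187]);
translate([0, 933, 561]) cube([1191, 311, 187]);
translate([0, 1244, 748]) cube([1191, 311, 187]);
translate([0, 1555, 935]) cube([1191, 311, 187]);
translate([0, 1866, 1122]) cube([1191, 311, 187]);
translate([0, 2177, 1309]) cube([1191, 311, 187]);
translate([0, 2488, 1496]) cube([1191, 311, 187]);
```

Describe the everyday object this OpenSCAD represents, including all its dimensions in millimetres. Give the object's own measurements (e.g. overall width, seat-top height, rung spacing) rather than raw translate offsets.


A straight staircase of 9 solid steps. Each step is 1191 mm wide (x), 311 mm deep (y, the going) and 187 mm tall (the rise). The first step rests on the floor; each subsequent step sits one going further in +y and one rise higher in +z, directly behind and above the previous step with no overlap.


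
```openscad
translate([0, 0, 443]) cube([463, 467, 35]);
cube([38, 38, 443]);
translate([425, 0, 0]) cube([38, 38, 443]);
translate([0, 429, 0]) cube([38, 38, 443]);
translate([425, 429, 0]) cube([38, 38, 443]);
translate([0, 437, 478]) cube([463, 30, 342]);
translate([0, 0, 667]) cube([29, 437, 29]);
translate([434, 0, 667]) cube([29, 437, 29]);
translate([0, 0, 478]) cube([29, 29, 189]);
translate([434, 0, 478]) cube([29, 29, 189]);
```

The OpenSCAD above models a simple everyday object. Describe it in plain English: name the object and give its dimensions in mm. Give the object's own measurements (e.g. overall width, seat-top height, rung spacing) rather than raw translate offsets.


A chair. The seat is a 463×467×35 mm slab with its top at z = 478 mm, on four 38×38 mm corner legs (flush with the seat edges, standing on z = 0). A flat backrest 30 mm thick, 342 mm tall, spans the full seat width and rises from the seat top along its +y edge, rear face flush with the rear of the seat. Two armrests of 29×29 mm section run along each side from the seat's front edge to the front of the backrest, top faces 218 mm above the seat top and outer faces flush with the seat's x-edges; a 29×29 mm post under the front of each armrest stands on the seat at the front corner.


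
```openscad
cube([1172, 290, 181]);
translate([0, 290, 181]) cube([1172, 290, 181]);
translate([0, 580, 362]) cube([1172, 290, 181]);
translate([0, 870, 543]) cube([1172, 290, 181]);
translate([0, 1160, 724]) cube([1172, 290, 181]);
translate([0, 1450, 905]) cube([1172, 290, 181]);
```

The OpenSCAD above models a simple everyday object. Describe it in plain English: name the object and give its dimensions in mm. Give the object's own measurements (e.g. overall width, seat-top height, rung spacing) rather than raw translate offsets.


A straight staircase of 6 solid steps. Each step is 1172 mm wide (x), 290 mm deep (y, the going) and 181 mm tall (the rise). The first step rests on the floor; each subsequent step sits one going further in +y and one rise higher in +z, directly behind and above the previous step with no overlap.


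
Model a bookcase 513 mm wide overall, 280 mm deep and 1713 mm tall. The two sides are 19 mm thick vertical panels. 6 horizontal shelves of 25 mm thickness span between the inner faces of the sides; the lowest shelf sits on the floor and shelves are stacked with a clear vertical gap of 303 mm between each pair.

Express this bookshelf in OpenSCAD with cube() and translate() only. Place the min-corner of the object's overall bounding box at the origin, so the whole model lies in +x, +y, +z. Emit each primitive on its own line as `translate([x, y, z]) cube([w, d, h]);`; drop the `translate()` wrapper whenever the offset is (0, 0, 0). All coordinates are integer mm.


cube([19, 280, 1713]);
translate([494, 0, 0]) cube([19, 280, 1713]);
translate([19, 0, 0]) cube([475, 280, 25]);
translate([19, 0, 328]) cube([475, 280, 25]);
translate([19, 0, 656]) cube([475, 280, 25]);
translate([19, 0, 984]) cube([475, 280, 25]);
translate([19, 0, 1312]) cube([475, 280, 25]);
translate([19, 0, 1640]) cube([475, 280, 25]);


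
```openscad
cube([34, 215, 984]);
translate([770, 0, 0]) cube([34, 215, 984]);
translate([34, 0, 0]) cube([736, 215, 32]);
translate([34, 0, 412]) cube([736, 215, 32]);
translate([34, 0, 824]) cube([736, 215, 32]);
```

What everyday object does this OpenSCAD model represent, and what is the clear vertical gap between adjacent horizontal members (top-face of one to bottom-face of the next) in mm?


A bookshelf. The clear shelf gap is 380 mm.

Two tall side panels with 3 horizontal boards between them — a bookshelf. The first two shelf undersides are at z = 0 and z = 412; with shelf thickness 32, the clear gap is 412 − 0 − 32 = 380 mm.


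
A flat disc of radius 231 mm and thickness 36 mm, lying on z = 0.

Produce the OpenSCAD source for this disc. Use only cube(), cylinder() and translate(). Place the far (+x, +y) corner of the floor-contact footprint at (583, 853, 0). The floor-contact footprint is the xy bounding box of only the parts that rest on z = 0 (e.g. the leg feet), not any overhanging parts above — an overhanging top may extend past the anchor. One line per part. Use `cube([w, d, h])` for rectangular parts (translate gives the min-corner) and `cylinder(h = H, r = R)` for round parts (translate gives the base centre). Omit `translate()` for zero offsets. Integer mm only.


translate([352, 622, 0]) cylinder(h = 36, r = 231);


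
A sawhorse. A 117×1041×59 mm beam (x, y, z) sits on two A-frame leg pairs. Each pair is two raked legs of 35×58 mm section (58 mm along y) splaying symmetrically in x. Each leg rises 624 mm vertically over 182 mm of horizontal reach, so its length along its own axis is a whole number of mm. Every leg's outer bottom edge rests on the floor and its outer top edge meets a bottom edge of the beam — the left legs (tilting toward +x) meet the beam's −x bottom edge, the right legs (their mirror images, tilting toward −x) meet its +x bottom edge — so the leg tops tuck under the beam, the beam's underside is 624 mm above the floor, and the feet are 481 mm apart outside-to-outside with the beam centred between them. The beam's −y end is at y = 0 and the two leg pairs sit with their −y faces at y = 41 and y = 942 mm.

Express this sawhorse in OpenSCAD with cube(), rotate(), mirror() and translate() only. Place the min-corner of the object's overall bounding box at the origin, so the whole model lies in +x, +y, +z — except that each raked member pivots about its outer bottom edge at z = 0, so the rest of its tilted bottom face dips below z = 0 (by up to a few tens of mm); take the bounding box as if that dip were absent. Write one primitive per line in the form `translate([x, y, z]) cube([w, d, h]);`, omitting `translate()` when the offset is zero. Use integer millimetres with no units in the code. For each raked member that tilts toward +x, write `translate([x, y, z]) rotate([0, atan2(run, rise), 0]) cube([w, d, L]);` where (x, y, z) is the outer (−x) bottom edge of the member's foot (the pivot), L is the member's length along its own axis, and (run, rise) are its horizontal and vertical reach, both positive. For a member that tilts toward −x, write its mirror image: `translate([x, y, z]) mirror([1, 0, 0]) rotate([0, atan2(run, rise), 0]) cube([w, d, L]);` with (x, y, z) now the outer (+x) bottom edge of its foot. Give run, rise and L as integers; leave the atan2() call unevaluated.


// leg length = √(182² + 624²) = 650
// right-leg outer foot x = 2·182 + 117 = 481
// beam min-corner = (182, 0, 624)
translate([182, 0, 624]) cube([117, 1041, 59]);
translate([0, 41, 0]) rotate([0, atan2(182, 624), 0]) cube([35, 58, 650]);
translate([481, 41, 0]) mirror([1, 0, 0]) rotate([0, atan2(182, 624), 0]) cube([35, 58, 650]);
translate([0, 942, 0]) rotate([0, atan2(182, 624), 0]) cube([35, 58, 650]);
translate([481, 942, 0]) mirror([1, 0, 0]) rotate([0, atan2(182, 624), 0]) cube([35, 58, 650]);


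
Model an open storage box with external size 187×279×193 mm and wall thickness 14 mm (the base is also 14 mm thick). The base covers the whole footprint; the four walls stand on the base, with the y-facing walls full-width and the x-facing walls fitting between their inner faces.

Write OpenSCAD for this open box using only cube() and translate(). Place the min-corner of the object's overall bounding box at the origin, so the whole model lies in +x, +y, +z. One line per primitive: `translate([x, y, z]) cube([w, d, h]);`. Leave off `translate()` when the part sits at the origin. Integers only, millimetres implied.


cube([187, 279, 14]);
translate([0, 0, 14]) cube([187, 14, 179]);
translate([0, 265, 14]) cube([187, 14, 179]);
translate([0, 14, 14]) cube([14, 251, 179]);
translate([173, 14, 14]) cube([14, 251, 179]);


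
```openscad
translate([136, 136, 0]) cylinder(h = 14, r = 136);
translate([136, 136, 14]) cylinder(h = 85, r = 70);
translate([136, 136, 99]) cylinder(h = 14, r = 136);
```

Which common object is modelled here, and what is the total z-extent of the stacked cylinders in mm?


A spool. The overall height is 113 mm.

Three coaxial cylinders, large–small–large — a spool. Two 14 mm flanges and a 85 mm core give 14 + 85 + 14 = 113 mm.


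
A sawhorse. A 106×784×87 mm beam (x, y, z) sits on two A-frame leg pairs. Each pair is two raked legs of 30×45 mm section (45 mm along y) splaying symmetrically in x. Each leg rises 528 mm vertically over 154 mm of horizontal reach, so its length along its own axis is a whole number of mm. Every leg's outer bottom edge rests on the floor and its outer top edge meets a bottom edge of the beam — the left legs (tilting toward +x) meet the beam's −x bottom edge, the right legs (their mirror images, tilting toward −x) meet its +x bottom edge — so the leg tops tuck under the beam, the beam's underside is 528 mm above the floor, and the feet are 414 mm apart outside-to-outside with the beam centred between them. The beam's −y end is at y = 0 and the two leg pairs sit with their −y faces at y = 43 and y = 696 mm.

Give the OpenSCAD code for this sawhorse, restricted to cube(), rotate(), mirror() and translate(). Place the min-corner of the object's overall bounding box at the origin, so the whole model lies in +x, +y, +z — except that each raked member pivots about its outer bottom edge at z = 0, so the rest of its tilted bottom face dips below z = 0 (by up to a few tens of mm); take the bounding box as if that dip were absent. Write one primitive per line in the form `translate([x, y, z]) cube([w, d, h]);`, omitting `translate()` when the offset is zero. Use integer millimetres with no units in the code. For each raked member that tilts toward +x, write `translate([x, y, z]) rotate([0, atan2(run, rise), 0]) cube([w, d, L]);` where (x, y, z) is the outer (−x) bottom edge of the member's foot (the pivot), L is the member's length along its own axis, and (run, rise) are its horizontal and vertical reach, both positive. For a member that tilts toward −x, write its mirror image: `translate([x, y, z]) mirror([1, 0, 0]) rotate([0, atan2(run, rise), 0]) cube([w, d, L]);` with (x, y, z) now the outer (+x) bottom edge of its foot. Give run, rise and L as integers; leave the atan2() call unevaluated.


// leg length = √(154² + 528²) = 550
// right-leg outer foot x = 2·154 + 106 = 414
// beam min-corner = (154, 0, 528)
translate([154, 0, 528]) cube([106, 784, 87]);
translate([0, 43, 0]) rotate([0, atan2(154, 528), 0]) cube([30, 45, 550]);
translate([414, 43, 0]) mirror([1, 0, 0]) rotate([0, atan2(154, 528), 0]) cube([30, 45, 550]);
translate([0, 696, 0]) rotate([0, atan2(154, 528), 0]) cube([30, 45, 550]);
translate([414, 696, 0]) mirror([1, 0, 0]) rotate([0, atan2(154, 528), 0]) cube([30, 45, 550]);


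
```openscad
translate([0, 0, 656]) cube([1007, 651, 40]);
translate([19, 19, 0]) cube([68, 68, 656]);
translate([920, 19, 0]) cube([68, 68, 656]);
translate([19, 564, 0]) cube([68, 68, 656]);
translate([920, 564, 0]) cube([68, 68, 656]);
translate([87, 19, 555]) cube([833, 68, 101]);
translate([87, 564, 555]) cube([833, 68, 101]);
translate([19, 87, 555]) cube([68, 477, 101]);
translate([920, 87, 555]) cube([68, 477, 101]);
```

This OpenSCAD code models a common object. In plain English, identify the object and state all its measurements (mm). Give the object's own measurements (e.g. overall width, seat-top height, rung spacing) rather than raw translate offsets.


A table: top 1007 mm (x) × 651 mm (y), 40 mm thick, upper face at z = 696 mm, on four 68×68 mm square legs, each inset 19 mm from the nearest pair of top edges from z = 0 to the bottom of the top. Four apron rails, 68 mm thick and 101 mm tall, run between adjacent legs with their top edges flush with the underside of the top and their outer faces flush with the legs' outer faces.


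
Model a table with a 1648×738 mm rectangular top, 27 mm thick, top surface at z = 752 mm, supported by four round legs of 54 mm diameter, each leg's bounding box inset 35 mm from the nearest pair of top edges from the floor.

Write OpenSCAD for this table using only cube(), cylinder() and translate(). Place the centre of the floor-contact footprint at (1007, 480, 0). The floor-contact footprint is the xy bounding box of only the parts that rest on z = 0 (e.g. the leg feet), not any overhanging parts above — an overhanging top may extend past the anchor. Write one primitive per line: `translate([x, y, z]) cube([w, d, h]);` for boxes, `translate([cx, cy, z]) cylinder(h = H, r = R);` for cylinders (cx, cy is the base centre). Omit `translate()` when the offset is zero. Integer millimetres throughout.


translate([183, 111, 725]) cube([1648, 738, 27]);
translate([245, 173, 0]) cylinder(h = 725, r = 27);
translate([1769, 173, 0]) cylinder(h = 725, r = 27);
translate([245, 787, 0]) cylinder(h = 725, r = 27);
translate([1769, 787, 0]) cylinder(h = 725, r = 27);


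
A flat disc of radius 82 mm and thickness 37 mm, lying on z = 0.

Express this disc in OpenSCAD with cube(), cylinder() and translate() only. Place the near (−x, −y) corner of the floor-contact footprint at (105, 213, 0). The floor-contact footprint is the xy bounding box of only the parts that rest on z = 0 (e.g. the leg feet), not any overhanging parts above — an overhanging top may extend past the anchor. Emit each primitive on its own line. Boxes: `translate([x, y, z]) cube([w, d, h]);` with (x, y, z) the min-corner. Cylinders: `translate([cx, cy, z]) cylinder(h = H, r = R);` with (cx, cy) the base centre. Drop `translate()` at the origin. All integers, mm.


translate([187, 295, 0]) cylinder(h = 37, r = 82);


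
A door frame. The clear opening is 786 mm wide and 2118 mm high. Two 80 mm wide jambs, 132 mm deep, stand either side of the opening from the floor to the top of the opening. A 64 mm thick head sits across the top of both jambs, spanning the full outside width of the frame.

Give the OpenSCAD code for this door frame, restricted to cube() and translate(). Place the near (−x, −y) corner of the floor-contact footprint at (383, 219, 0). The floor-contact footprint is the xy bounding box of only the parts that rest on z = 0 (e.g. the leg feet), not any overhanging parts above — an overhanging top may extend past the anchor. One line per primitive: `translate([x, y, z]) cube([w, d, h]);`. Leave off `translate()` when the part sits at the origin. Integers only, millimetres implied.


translate([383, 219, 0]) cube([80, 132, 2118]);
translate([1249, 219, 0]) cube([80, 132, 2118]);
translate([383, 219, 2118]) cube([946, 132, 64]);


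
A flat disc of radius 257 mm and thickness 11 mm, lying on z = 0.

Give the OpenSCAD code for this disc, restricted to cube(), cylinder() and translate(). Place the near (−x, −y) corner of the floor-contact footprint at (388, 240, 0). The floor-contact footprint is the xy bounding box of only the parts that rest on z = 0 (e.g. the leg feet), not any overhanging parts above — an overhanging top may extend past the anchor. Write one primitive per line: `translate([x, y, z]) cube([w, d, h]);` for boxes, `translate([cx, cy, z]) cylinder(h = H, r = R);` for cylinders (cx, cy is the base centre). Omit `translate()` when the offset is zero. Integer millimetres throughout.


translate([645, 497, 0]) cylinder(h = 11, r = 257);


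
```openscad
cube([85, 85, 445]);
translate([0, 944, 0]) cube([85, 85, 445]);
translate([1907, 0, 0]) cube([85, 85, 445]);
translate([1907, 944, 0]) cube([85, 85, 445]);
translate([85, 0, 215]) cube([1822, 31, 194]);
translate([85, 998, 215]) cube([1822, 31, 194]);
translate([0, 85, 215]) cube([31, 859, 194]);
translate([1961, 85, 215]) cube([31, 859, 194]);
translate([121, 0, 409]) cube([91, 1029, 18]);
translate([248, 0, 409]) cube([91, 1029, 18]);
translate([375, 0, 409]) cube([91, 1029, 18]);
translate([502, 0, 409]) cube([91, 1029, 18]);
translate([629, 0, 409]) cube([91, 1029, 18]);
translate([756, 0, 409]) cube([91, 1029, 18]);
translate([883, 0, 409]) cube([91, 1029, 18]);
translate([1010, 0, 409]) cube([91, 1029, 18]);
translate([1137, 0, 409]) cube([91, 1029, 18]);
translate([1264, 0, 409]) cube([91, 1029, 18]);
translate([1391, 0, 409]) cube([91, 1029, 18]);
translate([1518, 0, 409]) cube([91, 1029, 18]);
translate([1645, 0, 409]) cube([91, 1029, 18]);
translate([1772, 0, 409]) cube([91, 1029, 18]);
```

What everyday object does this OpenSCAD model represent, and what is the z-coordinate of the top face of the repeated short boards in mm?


A bed frame. The slat-top height is 427 mm.

Four posts, four rails, and a row of slats — a bed frame. Slats sit on the rails at z = 215 + 194 = 409; with slat thickness 18, the top is 427 mm.


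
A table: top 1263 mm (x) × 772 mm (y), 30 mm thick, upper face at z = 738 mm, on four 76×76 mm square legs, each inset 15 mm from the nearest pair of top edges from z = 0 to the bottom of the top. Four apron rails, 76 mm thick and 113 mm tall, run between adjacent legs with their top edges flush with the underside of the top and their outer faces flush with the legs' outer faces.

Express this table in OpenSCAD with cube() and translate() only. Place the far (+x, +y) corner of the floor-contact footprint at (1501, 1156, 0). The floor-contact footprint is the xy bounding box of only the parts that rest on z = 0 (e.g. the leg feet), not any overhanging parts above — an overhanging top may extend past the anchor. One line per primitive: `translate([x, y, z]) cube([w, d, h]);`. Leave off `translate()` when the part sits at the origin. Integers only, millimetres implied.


// leg_h = 738 - 30 = 708
// apron z = 708 - 113 = 595
translate([253, 399, 708]) cube([1263, 772, 30]);
translate([268, 414, 0]) cube([76, 76, 708]);
translate([1425, 414, 0]) cube([76, 76, 708]);
translate([268, 1080, 0]) cube([76, 76, 708]);
translate([1425, 1080, 0]) cube([76, 76, 708]);
translate([344, 414, 595]) cube([1081, 76, 113]);
translate([344, 1080, 595]) cube([1081, 76, 113]);
translate([268, 490, 595]) cube([76, 590, 113]);
translate([1425, 490, 595]) cube([76, 590, 113]);


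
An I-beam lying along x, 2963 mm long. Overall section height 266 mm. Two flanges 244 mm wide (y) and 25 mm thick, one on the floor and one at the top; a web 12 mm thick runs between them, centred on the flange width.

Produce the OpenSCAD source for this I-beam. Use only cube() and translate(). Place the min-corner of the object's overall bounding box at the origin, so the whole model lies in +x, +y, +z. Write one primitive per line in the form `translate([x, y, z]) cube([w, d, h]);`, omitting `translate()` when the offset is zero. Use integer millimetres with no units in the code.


cube([2963, 244, 25]);
translate([0, 116, 25]) cube([2963, 12, 216]);
translate([0, 0, 241]) cube([2963, 244, 25]);


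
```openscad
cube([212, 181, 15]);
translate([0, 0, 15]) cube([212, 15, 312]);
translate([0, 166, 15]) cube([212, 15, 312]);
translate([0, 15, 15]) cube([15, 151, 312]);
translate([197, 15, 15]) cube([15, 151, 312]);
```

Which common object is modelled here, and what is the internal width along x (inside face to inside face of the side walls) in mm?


An open box. The internal width is 182 mm.

A 212×181 base slab with four walls standing on it — an open box. The base is 212 mm wide and the walls are 15 mm thick, so the internal width is 212 − 2 × 15 = 182 mm.


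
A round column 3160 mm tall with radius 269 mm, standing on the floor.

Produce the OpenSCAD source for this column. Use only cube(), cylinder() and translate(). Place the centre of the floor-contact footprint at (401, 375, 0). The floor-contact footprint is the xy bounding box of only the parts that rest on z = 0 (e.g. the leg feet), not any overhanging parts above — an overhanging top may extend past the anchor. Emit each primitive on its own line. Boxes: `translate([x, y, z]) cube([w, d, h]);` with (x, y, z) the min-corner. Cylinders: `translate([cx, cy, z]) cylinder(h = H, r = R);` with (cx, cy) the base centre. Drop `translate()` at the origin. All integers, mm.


translate([401, 375, 0]) cylinder(h = 3160, r = 269);


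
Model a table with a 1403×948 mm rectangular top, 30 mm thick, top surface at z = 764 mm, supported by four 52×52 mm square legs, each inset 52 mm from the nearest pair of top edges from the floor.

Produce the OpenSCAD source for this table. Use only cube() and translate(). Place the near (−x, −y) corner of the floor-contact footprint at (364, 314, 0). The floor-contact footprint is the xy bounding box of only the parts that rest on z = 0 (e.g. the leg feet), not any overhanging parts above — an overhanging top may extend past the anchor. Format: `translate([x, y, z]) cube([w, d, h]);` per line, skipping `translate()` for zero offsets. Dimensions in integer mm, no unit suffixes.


translate([312, 262, 734]) cube([1403, 948, 30]);
translate([364, 314, 0]) cube([52, 52, 734]);
translate([1611, 314, 0]) cube([52, 52, 734]);
translate([364, 1106, 0]) cube([52, 52, 734]);
translate([1611, 1106, 0]) cube([52, 52, 734]);


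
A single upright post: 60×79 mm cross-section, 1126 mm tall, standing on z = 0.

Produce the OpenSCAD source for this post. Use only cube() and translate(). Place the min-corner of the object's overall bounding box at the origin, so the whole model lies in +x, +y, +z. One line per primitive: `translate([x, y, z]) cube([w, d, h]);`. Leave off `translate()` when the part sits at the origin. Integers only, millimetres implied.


cube([60, 79, 1126]);


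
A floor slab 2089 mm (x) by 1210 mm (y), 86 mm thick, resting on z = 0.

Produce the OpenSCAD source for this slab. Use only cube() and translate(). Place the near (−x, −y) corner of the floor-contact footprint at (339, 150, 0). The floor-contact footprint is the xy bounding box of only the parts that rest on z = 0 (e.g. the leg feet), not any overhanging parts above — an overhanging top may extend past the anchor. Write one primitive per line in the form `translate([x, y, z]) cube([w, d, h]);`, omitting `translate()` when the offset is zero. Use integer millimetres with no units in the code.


translate([339, 150, 0]) cube([2089, 1210, 86]);


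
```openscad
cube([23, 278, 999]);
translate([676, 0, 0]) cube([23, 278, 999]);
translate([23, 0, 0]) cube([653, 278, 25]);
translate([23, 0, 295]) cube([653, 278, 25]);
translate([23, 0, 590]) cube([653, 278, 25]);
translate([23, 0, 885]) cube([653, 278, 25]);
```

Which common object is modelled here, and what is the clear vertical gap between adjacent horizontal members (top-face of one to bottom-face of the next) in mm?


A bookshelf. The clear shelf gap is 270 mm.

Two tall side panels with 4 horizontal boards between them — a bookshelf. The first two shelf undersides are at z = 0 and z = 295; with shelf thickness 25, the clear gap is 295 − 0 − 25 = 270 mm.


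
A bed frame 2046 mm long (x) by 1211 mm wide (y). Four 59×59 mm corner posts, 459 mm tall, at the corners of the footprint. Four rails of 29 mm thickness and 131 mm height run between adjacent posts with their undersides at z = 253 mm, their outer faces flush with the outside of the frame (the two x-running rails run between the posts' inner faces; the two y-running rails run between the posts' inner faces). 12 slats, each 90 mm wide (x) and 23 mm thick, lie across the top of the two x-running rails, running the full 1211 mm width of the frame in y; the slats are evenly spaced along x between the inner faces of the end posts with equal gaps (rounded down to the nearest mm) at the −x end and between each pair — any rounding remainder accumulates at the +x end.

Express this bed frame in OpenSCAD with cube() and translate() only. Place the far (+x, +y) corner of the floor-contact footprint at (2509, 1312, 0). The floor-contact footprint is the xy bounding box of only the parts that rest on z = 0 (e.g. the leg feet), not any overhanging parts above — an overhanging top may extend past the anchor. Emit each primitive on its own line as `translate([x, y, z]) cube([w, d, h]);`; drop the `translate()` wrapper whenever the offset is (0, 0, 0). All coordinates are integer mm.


translate([463, 101, 0]) cube([59, 59, 459]);
translate([463, 1253, 0]) cube([59, 59, 459]);
translate([2450, 101, 0]) cube([59, 59, 459]);
translate([2450, 1253, 0]) cube([59, 59, 459]);
translate([522, 101, 253]) cube([1928, 29, 131]);
translate([522, 1283, 253]) cube([1928, 29, 131]);
translate([463, 160, 253]) cube([29, 1093, 131]);
translate([2480, 160, 253]) cube([29, 1093, 131]);
translate([587, 101, 384]) cube([90, 1211, 23]);
translate([742, 101, 384]) cube([90, 1211, 23]);
translate([897, 101, 384]) cube([90, 1211, 23]);
translate([1052, 101, 384]) cube([90, 1211, 23]);
translate([1207, 101, 384]) cube([90, 1211, 23]);
translate([1362, 101, 384]) cube([90, 1211, 23]);
translate([1517, 101, 384]) cube([90, 1211, 23]);
translate([1672, 101, 384]) cube([90, 1211, 23]);
translate([1827, 101, 384]) cube([90, 1211, 23]);
translate([1982, 101, 384]) cube([90, 1211, 23]);
translate([2137, 101, 384]) cube([90, 1211, 23]);
translate([2292, 101, 384]) cube([90, 1211, 23]);


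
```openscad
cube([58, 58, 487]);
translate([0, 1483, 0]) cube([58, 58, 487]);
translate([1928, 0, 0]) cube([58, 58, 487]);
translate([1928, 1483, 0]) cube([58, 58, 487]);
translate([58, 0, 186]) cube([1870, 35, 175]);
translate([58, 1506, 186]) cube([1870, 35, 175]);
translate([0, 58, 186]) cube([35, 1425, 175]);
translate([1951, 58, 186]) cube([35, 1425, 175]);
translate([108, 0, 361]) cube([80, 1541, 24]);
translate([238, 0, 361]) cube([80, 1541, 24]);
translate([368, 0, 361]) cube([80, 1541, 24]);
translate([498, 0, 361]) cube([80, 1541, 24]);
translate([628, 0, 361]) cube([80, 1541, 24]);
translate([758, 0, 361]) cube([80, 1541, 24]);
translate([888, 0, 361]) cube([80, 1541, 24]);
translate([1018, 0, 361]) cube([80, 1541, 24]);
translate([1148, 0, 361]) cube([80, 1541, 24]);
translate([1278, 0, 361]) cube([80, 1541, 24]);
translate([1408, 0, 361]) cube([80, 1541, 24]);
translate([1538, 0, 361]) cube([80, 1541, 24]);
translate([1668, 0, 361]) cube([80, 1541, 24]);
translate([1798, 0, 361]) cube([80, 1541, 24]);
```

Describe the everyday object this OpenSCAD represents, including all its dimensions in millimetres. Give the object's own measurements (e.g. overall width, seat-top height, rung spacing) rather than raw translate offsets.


A bed frame 1986 mm long (x) by 1541 mm wide (y). Four 58×58 mm corner posts, 487 mm tall, at the corners of the footprint. Four rails of 35 mm thickness and 175 mm height run between adjacent posts with their undersides at z = 186 mm, their outer faces flush with the outside of the frame (the two x-running rails run between the posts' inner faces; the two y-running rails run between the posts' inner faces). 14 slats, each 80 mm wide (x) and 24 mm thick, lie across the top of the two x-running rails, running the full 1541 mm width of the frame in y; along x they sit between the end posts with a 50 mm gap after the −x posts and between neighbouring slats and before the +x posts.


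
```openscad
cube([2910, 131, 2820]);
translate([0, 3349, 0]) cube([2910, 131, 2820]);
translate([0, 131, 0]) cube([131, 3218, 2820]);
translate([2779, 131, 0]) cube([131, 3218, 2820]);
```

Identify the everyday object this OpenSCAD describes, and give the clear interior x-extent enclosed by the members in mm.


A house (or room) frame. The interior width is 2648 mm.

Four 2820 mm walls enclosing a rectangle with no floor or roof — a room or house frame. Outside width is 2910 mm and wall thickness is 131 mm, so the interior width is 2910 − 2 × 131 = 2648 mm.


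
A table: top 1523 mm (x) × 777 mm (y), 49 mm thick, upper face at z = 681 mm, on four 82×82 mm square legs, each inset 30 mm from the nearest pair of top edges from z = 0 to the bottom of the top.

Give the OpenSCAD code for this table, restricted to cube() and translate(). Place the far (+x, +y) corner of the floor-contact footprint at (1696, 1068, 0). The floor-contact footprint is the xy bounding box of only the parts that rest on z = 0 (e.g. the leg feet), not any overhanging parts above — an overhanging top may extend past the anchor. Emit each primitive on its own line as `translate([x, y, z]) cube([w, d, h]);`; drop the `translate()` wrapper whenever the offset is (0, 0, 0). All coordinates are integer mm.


translate([203, 321, 632]) cube([1523, 777, 49]);
translate([233, 351, 0]) cube([82, 82, 632]);
translate([1614, 351, 0]) cube([82, 82, 632]);
translate([233, 986, 0]) cube([82, 82, 632]);
translate([1614, 986, 0]) cube([82, 82, 632]);


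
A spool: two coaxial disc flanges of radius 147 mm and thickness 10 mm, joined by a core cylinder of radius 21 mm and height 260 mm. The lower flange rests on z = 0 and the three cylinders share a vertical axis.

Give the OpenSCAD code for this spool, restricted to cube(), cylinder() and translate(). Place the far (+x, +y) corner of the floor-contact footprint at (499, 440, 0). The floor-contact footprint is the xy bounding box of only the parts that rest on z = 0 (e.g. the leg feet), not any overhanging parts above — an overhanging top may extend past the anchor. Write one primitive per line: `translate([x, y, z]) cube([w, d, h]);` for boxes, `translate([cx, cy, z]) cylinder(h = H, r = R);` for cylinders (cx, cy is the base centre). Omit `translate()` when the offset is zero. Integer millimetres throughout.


translate([352, 293, 0]) cylinder(h = 10, r = 147);
translate([352, 293, 10]) cylinder(h = 260, r = 21);
translate([352, 293, 270]) cylinder(h = 10, r = 147);


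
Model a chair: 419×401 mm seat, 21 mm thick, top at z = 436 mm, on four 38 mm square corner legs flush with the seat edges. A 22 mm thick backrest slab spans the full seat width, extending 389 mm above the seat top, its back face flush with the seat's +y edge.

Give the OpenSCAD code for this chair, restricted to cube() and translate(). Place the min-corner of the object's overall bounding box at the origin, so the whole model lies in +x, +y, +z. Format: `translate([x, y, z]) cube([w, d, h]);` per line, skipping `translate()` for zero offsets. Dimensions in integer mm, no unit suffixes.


translate([0, 0, 415]) cube([419, 401, 21]);
cube([38, 38, 415]);
translate([381, 0, 0]) cube([38, 38, 415]);
translate([0, 363, 0]) cube([38, 38, 415]);
translate([381, 363, 0]) cube([38, 38, 415]);
translate([0, 379, 436]) cube([419, 22, 389]);


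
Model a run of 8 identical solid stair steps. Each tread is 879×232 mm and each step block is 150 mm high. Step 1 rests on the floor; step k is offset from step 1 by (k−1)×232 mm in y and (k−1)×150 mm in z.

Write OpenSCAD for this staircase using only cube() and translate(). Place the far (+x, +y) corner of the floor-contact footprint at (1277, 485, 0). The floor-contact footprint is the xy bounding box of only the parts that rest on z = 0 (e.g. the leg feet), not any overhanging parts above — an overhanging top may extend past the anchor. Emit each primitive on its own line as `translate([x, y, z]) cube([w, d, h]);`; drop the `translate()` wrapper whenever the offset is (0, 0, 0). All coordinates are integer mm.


translate([398, 253, 0]) cube([879, 232, 150]);
translate([398, 485, 150]) cube([879, 232, 150]);
translate([398, 717, 300]) cube([879, 232, 150]);
translate([398, 949, 450]) cube([879, 232, 150]);
translate([398, 1181, 600]) cube([879, 232, 150]);
translate([398, 1413, 750]) cube([879, 232, 150]);
translate([398, 1645, 900]) cube([879, 232, 150]);
translate([398, 1877, 1050]) cube([879, 232, 150]);


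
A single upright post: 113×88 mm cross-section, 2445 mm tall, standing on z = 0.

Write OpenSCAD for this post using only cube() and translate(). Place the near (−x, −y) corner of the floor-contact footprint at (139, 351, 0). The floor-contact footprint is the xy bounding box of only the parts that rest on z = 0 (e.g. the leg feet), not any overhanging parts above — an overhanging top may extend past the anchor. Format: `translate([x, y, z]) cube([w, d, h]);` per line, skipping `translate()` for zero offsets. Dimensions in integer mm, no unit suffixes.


translate([139, 351, 0]) cube([113, 88, 2445]);


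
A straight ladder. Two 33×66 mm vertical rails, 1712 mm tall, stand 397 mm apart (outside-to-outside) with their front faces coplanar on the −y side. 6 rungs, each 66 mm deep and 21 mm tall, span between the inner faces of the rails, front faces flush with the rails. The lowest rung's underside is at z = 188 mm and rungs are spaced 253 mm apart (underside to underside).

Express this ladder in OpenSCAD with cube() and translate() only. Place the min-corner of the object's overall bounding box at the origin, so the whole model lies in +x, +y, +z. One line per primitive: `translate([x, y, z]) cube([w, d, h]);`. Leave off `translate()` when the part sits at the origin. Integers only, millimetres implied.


cube([33, 66, 1712]);
translate([364, 0, 0]) cube([33, 66, 1712]);
translate([33, 0, 188]) cube([331, 66, 21]);
translate([33, 0, 441]) cube([331, 66, 21]);
translate([33, 0, 694]) cube([331, 66, 21]);
translate([33, 0, 947]) cube([331, 66, 21]);
translate([33, 0, 1200]) cube([331, 66, 21]);
translate([33, 0, 1453]) cube([331, 66, 21]);


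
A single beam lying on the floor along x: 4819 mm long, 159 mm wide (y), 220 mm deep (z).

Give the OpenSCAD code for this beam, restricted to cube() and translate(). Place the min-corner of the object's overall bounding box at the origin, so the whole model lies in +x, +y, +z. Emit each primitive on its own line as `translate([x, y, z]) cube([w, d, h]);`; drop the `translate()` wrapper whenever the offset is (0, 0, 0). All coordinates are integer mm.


cube([4819, 159, 220]);


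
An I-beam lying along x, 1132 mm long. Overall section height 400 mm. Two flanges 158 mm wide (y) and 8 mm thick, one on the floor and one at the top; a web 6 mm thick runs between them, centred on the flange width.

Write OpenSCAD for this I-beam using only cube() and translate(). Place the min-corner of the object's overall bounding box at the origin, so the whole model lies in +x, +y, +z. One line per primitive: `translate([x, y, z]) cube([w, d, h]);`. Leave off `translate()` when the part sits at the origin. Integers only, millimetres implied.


cube([1132, 158, 8]);
translate([0, 76, 8]) cube([1132, 6, 384]);
translate([0, 0, 392]) cube([1132, 158, 8]);
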